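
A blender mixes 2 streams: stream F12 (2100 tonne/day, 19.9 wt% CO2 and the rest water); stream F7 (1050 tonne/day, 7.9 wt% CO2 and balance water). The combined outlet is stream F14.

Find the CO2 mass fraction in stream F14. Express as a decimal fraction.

Total flow out = 2100 + 1050 = 3150 tonne/day.
CO2 in = 2100×0.199 + 1050×0.079 = 500.85 tonne/day.
CO2 mass fraction in F14 = 500.85/3150 = 0.1590.

0.1590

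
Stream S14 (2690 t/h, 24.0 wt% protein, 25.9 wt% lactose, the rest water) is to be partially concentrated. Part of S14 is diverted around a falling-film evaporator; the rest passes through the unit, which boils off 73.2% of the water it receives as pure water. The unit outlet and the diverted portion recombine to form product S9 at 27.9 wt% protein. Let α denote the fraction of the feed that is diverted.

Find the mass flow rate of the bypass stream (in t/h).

1665 t/h

All 2690×0.240 = 645.6 t/h of protein reaches S9, so S9 = 645.6/0.279 = 2314 t/h and vapour = 376.02 t/h.
The evaporator receives (1−α)·2690 of feed at 0.501 water and removes 0.732 of that water:
0.732×0.501×(1−α)×2690 = 376.02
(1−α) = 376.02/986.51 = 0.3812;  α = 0.6188.
Bypass flow = 0.6188×2690 = 1664.7 t/h.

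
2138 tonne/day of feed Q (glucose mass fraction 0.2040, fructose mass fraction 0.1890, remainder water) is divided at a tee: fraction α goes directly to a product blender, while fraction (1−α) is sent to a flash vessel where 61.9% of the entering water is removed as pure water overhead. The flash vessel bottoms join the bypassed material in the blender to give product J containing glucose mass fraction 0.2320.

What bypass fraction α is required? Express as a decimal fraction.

0.679

All 2138×0.204 = 436.15 tonne/day of glucose reaches J, so J = 436.15/0.232 = 1880 tonne/day and vapour = 258.03 tonne/day.
The evaporator receives (1−α)·2138 of feed at 0.607 water and removes 0.619 of that water:
0.619×0.607×(1−α)×2138 = 258.03
(1−α) = 258.03/803.32 = 0.3212;  α = 0.6788.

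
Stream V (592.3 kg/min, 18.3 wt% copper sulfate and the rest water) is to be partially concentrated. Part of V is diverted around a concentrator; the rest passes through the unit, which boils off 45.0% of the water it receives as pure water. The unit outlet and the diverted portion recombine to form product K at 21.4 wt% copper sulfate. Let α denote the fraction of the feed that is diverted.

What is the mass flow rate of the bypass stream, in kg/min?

358.9 kg/min

All 592.3×0.183 = 108.39 kg/min of copper sulfate reaches K, so K = 108.39/0.214 = 506.5 kg/min and vapour = 85.8 kg/min.
The evaporator receives (1−α)·592.3 of feed at 0.817 water and removes 0.450 of that water:
0.450×0.817×(1−α)×592.3 = 85.8
(1−α) = 85.8/217.76 = 0.3940;  α = 0.6060.
Bypass flow = 0.6060×592.3 = 358.92 kg/min.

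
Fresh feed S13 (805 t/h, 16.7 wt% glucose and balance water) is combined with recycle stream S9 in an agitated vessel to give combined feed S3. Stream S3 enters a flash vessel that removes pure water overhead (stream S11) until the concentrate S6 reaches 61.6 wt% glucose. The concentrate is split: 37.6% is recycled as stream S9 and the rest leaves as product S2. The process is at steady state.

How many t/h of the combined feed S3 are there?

936.5 t/h

Overall glucose balance (none leaves overhead): glucose in fresh feed = glucose in product, i.e. 805×0.167 = (1−0.376)·S6·0.616.
S6 = 134.44/(0.616×0.624) = 349.74 t/h.
Recycle S9 = 0.376×349.74 = 131.5 t/h.
Combined feed S3 = 805 + 131.5 = 936.5 t/h.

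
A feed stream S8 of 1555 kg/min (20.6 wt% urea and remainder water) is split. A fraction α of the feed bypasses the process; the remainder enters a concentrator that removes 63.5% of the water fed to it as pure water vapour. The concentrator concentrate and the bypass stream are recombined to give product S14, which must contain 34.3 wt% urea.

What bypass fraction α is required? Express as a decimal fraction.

0.208

All 1555×0.206 = 320.33 kg/min of urea reaches S14, so S14 = 320.33/0.343 = 933.91 kg/min and vapour = 621.09 kg/min.
The evaporator receives (1−α)·1555 of feed at 0.794 water and removes 0.635 of that water:
0.635×0.794×(1−α)×1555 = 621.09
(1−α) = 621.09/784.02 = 0.7922;  α = 0.2078.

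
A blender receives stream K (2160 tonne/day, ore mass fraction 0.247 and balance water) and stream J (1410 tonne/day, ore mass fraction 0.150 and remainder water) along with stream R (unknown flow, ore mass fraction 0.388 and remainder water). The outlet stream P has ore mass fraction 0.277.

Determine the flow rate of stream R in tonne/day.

Let R be the unknown flow. Total out = 3570 + R.
ore balance: 745.02 + 0.388·R = 0.277·(3570 + R)
(0.388 − 0.277)·R = 0.277×3570 − 745.02 = 243.87
R = 243.87 / 0.111 = 2197 tonne/day

2197 tonne/day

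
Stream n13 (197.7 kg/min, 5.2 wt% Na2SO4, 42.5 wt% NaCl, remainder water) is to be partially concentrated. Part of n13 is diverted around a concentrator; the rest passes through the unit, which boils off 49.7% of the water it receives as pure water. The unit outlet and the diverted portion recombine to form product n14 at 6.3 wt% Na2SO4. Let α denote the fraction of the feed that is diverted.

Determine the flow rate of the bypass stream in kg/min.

All 197.7×0.052 = 10.28 kg/min of Na2SO4 reaches n14, so n14 = 10.28/0.063 = 163.18 kg/min and vapour = 34.519 kg/min.
The evaporator receives (1−α)·197.7 of feed at 0.523 water and removes 0.497 of that water:
0.497×0.523×(1−α)×197.7 = 34.519
(1−α) = 34.519/51.388 = 0.6717;  α = 0.3283.
Bypass flow = 0.3283×197.7 = 64.899 kg/min.

64.9 kg/min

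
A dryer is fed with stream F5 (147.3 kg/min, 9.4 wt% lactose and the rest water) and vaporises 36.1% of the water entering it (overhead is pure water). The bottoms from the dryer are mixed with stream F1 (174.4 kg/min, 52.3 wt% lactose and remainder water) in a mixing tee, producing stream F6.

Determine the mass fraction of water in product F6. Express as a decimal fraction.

0.616

Vapour removed = 0.361×0.906×147.3 = 48.177 kg/min; concentrate = 99.123 kg/min.
water reaching the mixer = 85.277 (from concentrate) + 174.4×0.477 = 168.47 kg/min.
Product flow = 99.123 + 174.4 = 273.52 kg/min; water fraction = 0.616.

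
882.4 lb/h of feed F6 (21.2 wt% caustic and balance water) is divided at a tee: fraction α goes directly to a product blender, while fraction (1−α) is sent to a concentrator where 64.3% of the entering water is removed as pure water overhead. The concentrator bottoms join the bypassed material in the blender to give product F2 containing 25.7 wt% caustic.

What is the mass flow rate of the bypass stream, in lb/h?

All 882.4×0.212 = 187.07 lb/h of caustic reaches F2, so F2 = 187.07/0.257 = 727.89 lb/h and vapour = 154.51 lb/h.
The evaporator receives (1−α)·882.4 of feed at 0.788 water and removes 0.643 of that water:
0.643×0.788×(1−α)×882.4 = 154.51
(1−α) = 154.51/447.1 = 0.3456;  α = 0.6544.
Bypass flow = 0.6544×882.4 = 577.46 lb/h.

577.5 lb/h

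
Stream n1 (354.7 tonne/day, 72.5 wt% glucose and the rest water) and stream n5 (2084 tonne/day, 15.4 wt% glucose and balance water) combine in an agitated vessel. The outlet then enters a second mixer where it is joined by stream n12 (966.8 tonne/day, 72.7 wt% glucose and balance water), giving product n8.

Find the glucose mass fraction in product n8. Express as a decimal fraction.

0.376

Overall, product flow = 3405.5 tonne/day.
glucose in = 354.7×0.725 + 2084×0.154 + 966.8×0.727 = 1281 tonne/day.
glucose fraction in n8 = 0.376.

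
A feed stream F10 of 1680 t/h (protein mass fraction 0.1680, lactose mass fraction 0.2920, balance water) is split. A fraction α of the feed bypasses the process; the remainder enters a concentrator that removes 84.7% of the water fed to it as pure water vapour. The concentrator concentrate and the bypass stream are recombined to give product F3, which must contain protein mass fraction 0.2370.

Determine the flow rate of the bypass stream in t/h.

610.6 t/h

All 1680×0.168 = 282.24 t/h of protein reaches F3, so F3 = 282.24/0.237 = 1190.9 t/h and vapour = 489.11 t/h.
The evaporator receives (1−α)·1680 of feed at 0.540 water and removes 0.847 of that water:
0.847×0.540×(1−α)×1680 = 489.11
(1−α) = 489.11/768.4 = 0.6365;  α = 0.3635.
Bypass flow = 0.3635×1680 = 610.62 t/h.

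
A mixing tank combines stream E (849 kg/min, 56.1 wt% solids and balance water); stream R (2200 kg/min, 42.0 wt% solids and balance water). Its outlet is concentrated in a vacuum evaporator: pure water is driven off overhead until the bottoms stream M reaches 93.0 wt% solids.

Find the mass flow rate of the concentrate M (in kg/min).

1506 kg/min

solids entering = 849×0.561 + 2200×0.420 = 1400.3 kg/min.
All solids reports to M, so M = 1400.3/0.930 = 1505.7 kg/min.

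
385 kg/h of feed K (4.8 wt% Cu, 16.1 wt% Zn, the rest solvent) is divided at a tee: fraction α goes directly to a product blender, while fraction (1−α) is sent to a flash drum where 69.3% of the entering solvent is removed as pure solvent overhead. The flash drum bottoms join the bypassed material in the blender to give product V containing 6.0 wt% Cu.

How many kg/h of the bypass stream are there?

All 385×0.048 = 18.48 kg/h of Cu reaches V, so V = 18.48/0.060 = 308 kg/h and vapour = 77 kg/h.
The evaporator receives (1−α)·385 of feed at 0.791 solvent and removes 0.693 of that solvent:
0.693×0.791×(1−α)×385 = 77
(1−α) = 77/211.04 = 0.3649;  α = 0.6351.
Bypass flow = 0.6351×385 = 244.53 kg/h.

244.5 kg/h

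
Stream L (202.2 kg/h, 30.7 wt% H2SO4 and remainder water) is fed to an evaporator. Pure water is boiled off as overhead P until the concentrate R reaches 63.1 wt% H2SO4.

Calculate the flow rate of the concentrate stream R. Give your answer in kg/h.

H2SO4 is conserved: 202.2×0.307 = 62.075 kg/h all reports to the concentrate.
Concentrate = 62.075/(target fraction) = 98.376 kg/h.

98.38 kg/h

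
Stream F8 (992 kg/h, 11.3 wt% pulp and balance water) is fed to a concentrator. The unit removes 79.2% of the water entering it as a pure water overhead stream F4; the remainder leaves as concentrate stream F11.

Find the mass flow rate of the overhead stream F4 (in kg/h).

water entering = 992×0.887 = 879.9 kg/h; overhead removed = 0.792×879.9 = 696.88 kg/h.

696.9 kg/h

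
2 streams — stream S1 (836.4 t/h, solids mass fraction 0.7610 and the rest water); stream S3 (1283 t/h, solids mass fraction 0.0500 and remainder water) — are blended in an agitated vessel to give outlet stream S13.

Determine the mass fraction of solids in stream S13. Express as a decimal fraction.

Total flow out = 836.4 + 1283 = 2119.4 t/h.
solids in = 836.4×0.761 + 1283×0.050 = 700.65 t/h.
solids mass fraction in S13 = 700.65/2119.4 = 0.3306.

0.3306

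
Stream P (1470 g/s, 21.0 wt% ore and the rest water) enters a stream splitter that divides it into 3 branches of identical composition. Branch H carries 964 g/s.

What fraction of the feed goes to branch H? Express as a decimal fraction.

0.656

Fraction to H = 964/1470 = 0.6558.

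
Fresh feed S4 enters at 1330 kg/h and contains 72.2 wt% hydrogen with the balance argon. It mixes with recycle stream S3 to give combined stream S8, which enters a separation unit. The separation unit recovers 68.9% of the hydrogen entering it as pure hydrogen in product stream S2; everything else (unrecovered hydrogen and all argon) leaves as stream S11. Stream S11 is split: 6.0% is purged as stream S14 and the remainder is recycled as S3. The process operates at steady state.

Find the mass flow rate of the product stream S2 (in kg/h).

hydrogen in S8: m_A = 1330×0.722 + (1−0.060)·(1−0.689)·m_A, so m_A = 960.26/0.7077 = 1357 kg/h.
Product S2 = 0.689×1357 = 934.94 kg/h.

934.9 kg/h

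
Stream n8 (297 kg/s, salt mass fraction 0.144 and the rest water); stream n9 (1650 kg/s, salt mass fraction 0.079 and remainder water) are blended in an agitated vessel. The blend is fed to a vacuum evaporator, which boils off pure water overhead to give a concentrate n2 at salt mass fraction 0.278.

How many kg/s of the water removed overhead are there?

1324 kg/s

salt entering = 297×0.144 + 1650×0.079 = 173.12 kg/s.
All salt reports to n2, so n2 = 173.12/0.278 = 622.73 kg/s.
Total feed = 1947 kg/s; overhead = 1947 − 622.73 = 1324.3 kg/s.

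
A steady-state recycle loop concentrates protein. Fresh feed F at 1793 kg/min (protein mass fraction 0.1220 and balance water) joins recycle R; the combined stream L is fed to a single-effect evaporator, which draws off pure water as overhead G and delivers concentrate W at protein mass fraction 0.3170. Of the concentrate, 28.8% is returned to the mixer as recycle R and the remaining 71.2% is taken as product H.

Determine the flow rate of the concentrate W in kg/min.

969.2 kg/min

Overall protein balance (none leaves overhead): protein in fresh feed = protein in product, i.e. 1793×0.122 = (1−0.288)·W·0.317.
W = 218.75/(0.317×0.712) = 969.17 kg/min.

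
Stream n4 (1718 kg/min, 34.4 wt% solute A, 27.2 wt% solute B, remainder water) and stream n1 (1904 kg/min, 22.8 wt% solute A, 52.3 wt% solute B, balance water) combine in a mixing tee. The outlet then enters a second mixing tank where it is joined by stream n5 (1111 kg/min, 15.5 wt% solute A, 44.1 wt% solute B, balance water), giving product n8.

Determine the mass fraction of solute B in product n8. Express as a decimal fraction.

Overall, product flow = 4733 kg/min.
solute B in = 1718×0.272 + 1904×0.523 + 1111×0.441 = 1953 kg/min.
solute B fraction in n8 = 0.413.

0.413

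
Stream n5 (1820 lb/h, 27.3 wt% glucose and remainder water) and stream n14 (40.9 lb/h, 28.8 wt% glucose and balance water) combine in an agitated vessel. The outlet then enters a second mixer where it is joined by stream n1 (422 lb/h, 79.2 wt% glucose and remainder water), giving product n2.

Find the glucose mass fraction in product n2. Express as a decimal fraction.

0.369

Overall, product flow = 2282.9 lb/h.
glucose in = 1820×0.273 + 40.9×0.288 + 422×0.792 = 842.86 lb/h.
glucose fraction in n2 = 0.369.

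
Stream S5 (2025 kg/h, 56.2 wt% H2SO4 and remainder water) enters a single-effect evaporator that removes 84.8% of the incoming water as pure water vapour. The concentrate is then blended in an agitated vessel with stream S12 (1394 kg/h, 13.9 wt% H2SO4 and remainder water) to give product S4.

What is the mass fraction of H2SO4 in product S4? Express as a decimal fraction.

0.499

Vapour removed = 0.848×0.438×2025 = 752.13 kg/h; concentrate = 1272.9 kg/h.
H2SO4 reaching the mixer = 1138.1 (from concentrate) + 1394×0.139 = 1331.8 kg/h.
Product flow = 1272.9 + 1394 = 2666.9 kg/h; H2SO4 fraction = 0.499.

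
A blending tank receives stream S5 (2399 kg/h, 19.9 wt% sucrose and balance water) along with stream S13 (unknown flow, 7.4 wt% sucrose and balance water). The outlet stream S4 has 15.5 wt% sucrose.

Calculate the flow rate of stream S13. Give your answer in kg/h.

Let S13 be the unknown flow. Total out = 2399 + S13.
sucrose balance: 477.4 + 0.074·S13 = 0.155·(2399 + S13)
(0.074 − 0.155)·S13 = 0.155×2399 − 477.4 = -105.56
S13 = -105.56 / -0.081 = 1303.2 kg/h

1303 kg/h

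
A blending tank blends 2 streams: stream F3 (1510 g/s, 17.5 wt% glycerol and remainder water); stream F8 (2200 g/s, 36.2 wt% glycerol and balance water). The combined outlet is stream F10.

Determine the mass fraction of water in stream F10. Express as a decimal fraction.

Total flow out = 1510 + 2200 = 3710 g/s.
water in = 1510×0.825 + 2200×0.638 = 2649.4 g/s.
water mass fraction in F10 = 2649.4/3710 = 0.714.

0.714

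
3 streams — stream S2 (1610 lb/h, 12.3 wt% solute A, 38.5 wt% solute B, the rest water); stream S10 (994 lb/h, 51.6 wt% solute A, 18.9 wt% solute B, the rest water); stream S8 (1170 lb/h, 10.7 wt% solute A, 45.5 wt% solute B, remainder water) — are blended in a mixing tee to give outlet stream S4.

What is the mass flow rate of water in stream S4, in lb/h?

1598 lb/h

water out = water in = 1610×0.492 + 994×0.295 + 1170×0.438 = 1597.8 lb/h.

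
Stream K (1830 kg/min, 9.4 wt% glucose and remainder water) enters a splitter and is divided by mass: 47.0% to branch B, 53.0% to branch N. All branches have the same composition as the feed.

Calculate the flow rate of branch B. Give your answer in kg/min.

Branch B flow = 0.470×1830 = 860.1 kg/min.

860.1 kg/min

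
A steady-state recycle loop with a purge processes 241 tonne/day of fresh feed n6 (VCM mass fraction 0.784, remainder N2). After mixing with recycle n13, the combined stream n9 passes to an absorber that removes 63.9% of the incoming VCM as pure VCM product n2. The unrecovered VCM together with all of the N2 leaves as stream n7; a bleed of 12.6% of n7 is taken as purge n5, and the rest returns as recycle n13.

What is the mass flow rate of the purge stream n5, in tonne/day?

N2 enters only via n6 and leaves only via the purge: 241×0.216 = 0.126×(N2 in n7), and the absorber passes all N2, so N2 in n9 = N2 in n7 = 413.14 tonne/day.
VCM in n9: m_A = 241×0.784 + (1−0.126)·(1−0.639)·m_A, so m_A = 188.94/0.6845 = 276.04 tonne/day.
n7 = (1−0.639)×276.04 + 413.14 = 512.79 tonne/day.
Purge n5 = 0.126×512.79 = 64.612 tonne/day.

64.61 tonne/day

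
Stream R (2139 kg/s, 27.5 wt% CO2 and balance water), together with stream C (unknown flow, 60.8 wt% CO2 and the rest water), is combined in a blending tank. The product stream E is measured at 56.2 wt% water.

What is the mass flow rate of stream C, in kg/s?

2051 kg/s

Let C be the unknown flow. Total out = 2139 + C.
water balance: 1550.8 + 0.392·C = 0.562·(2139 + C)
(0.392 − 0.562)·C = 0.562×2139 − 1550.8 = -348.66
C = -348.66 / -0.170 = 2050.9 kg/s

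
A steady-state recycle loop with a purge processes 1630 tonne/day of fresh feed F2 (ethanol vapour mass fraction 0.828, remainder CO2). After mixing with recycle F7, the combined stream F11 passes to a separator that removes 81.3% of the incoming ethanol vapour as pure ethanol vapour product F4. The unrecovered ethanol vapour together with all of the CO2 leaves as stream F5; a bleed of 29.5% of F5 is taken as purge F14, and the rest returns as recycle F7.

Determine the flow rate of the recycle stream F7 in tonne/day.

875 tonne/day

CO2 enters only via F2 and leaves only via the purge: 1630×0.172 = 0.295×(CO2 in F5), and the separator passes all CO2, so CO2 in F11 = CO2 in F5 = 950.37 tonne/day.
ethanol vapour in F11: m_A = 1630×0.828 + (1−0.295)·(1−0.813)·m_A, so m_A = 1349.6/0.8682 = 1554.6 tonne/day.
F5 = (1−0.813)×1554.6 + 950.37 = 1241.1 tonne/day.
Recycle F7 = (1−0.295)×1241.1 = 874.96 tonne/day.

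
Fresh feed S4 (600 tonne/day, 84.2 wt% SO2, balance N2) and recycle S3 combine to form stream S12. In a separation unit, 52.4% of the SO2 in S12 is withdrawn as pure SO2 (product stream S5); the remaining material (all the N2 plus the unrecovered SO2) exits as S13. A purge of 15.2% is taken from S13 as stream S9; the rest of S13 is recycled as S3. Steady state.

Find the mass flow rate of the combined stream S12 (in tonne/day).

1471 tonne/day

N2 enters only via S4 and leaves only via the purge: 600×0.158 = 0.152×(N2 in S13), and the separation unit passes all N2, so N2 in S12 = N2 in S13 = 623.68 tonne/day.
SO2 in S12: m_A = 600×0.842 + (1−0.152)·(1−0.524)·m_A, so m_A = 505.2/0.5964 = 847.15 tonne/day.
S12 = 847.15 + 623.68 = 1470.8 tonne/day.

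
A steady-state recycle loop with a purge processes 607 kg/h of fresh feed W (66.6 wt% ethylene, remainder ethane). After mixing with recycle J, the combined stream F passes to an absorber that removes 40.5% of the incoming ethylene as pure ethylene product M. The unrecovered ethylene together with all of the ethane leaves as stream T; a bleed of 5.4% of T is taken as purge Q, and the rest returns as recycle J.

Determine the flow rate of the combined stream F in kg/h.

ethane enters only via W and leaves only via the purge: 607×0.334 = 0.054×(ethane in T), and the absorber passes all ethane, so ethane in F = ethane in T = 3754.4 kg/h.
ethylene in F: m_A = 607×0.666 + (1−0.054)·(1−0.405)·m_A, so m_A = 404.26/0.4371 = 924.81 kg/h.
F = 924.81 + 3754.4 = 4679.2 kg/h.

4679 kg/h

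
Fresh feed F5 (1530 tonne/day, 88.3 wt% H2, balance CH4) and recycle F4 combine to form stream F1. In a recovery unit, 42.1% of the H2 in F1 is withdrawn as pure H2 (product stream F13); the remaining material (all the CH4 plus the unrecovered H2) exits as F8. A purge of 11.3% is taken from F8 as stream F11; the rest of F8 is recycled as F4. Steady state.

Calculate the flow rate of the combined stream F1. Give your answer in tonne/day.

4362 tonne/day

CH4 enters only via F5 and leaves only via the purge: 1530×0.117 = 0.113×(CH4 in F8), and the recovery unit passes all CH4, so CH4 in F1 = CH4 in F8 = 1584.2 tonne/day.
H2 in F1: m_A = 1530×0.883 + (1−0.113)·(1−0.421)·m_A, so m_A = 1351/0.4864 = 2777.4 tonne/day.
F1 = 2777.4 + 1584.2 = 4361.5 tonne/day.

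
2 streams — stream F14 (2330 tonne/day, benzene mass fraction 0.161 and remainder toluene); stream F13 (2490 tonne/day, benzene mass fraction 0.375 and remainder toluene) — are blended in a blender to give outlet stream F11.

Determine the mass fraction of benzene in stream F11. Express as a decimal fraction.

0.272

Total flow out = 2330 + 2490 = 4820 tonne/day.
benzene in = 2330×0.161 + 2490×0.375 = 1308.9 tonne/day.
benzene mass fraction in F11 = 1308.9/4820 = 0.272.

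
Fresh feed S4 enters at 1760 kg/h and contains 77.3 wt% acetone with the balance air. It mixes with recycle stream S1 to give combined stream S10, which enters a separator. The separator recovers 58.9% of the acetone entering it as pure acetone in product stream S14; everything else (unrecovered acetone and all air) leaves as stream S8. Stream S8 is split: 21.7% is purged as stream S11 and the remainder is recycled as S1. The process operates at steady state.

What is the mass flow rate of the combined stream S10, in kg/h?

3847 kg/h

air enters only via S4 and leaves only via the purge: 1760×0.227 = 0.217×(air in S8), and the separator passes all air, so air in S10 = air in S8 = 1841.1 kg/h.
acetone in S10: m_A = 1760×0.773 + (1−0.217)·(1−0.589)·m_A, so m_A = 1360.5/0.6782 = 2006.1 kg/h.
S10 = 2006.1 + 1841.1 = 3847.2 kg/h.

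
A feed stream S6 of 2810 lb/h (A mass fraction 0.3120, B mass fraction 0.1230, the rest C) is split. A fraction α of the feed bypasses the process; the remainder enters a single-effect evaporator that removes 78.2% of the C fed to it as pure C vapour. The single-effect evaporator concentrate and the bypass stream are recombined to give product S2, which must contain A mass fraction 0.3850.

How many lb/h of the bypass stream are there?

All 2810×0.312 = 876.72 lb/h of A reaches S2, so S2 = 876.72/0.385 = 2277.2 lb/h and vapour = 532.81 lb/h.
The evaporator receives (1−α)·2810 of feed at 0.565 C and removes 0.782 of that C:
0.782×0.565×(1−α)×2810 = 532.81
(1−α) = 532.81/1241.5 = 0.4291;  α = 0.5709.
Bypass flow = 0.5709×2810 = 1604.1 lb/h.

1604 lb/h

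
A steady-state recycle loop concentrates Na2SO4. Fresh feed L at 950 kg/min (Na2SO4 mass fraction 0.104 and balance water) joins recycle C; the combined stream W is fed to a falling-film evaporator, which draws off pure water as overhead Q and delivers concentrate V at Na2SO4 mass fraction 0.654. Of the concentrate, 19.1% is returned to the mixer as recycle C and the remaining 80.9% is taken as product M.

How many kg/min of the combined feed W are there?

985.7 kg/min

Overall Na2SO4 balance (none leaves overhead): Na2SO4 in fresh feed = Na2SO4 in product, i.e. 950×0.104 = (1−0.191)·V·0.654.
V = 98.8/(0.654×0.809) = 186.74 kg/min.
Recycle C = 0.191×186.74 = 35.667 kg/min.
Combined feed W = 950 + 35.667 = 985.67 kg/min.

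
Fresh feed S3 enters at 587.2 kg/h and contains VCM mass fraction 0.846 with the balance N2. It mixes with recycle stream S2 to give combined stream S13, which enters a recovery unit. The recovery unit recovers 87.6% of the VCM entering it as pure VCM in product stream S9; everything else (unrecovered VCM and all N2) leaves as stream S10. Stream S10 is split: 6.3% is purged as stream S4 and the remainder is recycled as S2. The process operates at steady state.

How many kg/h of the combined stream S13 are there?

N2 enters only via S3 and leaves only via the purge: 587.2×0.154 = 0.063×(N2 in S10), and the recovery unit passes all N2, so N2 in S13 = N2 in S10 = 1435.4 kg/h.
VCM in S13: m_A = 587.2×0.846 + (1−0.063)·(1−0.876)·m_A, so m_A = 496.77/0.8838 = 562.08 kg/h.
S13 = 562.08 + 1435.4 = 1997.5 kg/h.

1997 kg/h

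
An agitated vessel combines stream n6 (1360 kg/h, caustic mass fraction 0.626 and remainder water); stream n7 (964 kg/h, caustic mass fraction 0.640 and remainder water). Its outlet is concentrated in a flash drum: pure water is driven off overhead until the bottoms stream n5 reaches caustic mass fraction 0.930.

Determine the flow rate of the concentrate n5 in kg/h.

1579 kg/h

caustic entering = 1360×0.626 + 964×0.640 = 1468.3 kg/h.
All caustic reports to n5, so n5 = 1468.3/0.930 = 1578.8 kg/h.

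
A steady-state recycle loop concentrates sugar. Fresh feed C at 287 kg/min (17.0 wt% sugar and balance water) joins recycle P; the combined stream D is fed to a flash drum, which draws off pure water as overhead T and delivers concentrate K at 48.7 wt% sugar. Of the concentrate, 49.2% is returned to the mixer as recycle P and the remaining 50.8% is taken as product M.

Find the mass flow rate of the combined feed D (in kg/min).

384 kg/min

Overall sugar balance (none leaves overhead): sugar in fresh feed = sugar in product, i.e. 287×0.170 = (1−0.492)·K·0.487.
K = 48.79/(0.487×0.508) = 197.21 kg/min.
Recycle P = 0.492×197.21 = 97.029 kg/min.
Combined feed D = 287 + 97.029 = 384.03 kg/min.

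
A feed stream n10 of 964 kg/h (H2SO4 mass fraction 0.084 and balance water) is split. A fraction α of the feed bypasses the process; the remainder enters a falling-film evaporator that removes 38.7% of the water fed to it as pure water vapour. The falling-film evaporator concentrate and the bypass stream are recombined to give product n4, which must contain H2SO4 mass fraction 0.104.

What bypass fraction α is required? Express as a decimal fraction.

0.458

All 964×0.084 = 80.976 kg/h of H2SO4 reaches n4, so n4 = 80.976/0.104 = 778.62 kg/h and vapour = 185.38 kg/h.
The evaporator receives (1−α)·964 of feed at 0.916 water and removes 0.387 of that water:
0.387×0.916×(1−α)×964 = 185.38
(1−α) = 185.38/341.73 = 0.5425;  α = 0.4575.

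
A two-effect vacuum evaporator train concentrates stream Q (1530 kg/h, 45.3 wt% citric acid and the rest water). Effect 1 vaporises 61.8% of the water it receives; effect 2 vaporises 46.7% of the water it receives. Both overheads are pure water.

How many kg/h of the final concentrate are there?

water in feed = 1530×0.547 = 836.91 kg/h.
After stage 1: water left = (1−0.618)×836.91 = 319.7; stream total = 1012.8 kg/h.
After stage 2: water left = (1−0.467)×319.7 = 170.4; final concentrate = 863.49 kg/h.

863.5 kg/h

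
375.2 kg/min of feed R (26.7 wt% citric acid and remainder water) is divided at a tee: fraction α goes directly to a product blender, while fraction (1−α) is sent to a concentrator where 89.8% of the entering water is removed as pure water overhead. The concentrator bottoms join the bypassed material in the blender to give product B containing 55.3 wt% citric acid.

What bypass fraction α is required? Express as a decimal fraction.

0.214

All 375.2×0.267 = 100.18 kg/min of citric acid reaches B, so B = 100.18/0.553 = 181.15 kg/min and vapour = 194.05 kg/min.
The evaporator receives (1−α)·375.2 of feed at 0.733 water and removes 0.898 of that water:
0.898×0.733×(1−α)×375.2 = 194.05
(1−α) = 194.05/246.97 = 0.7857;  α = 0.2143.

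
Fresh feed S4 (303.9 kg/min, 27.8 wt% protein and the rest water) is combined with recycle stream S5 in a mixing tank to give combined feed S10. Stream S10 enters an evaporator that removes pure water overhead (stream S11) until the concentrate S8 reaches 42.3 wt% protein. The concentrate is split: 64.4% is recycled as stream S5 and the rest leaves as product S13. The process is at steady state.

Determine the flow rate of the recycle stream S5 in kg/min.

361.3 kg/min

Overall protein balance (none leaves overhead): protein in fresh feed = protein in product, i.e. 303.9×0.278 = (1−0.644)·S8·0.423.
S8 = 84.484/(0.423×0.356) = 561.03 kg/min.
Recycle S5 = 0.644×561.03 = 361.3 kg/min.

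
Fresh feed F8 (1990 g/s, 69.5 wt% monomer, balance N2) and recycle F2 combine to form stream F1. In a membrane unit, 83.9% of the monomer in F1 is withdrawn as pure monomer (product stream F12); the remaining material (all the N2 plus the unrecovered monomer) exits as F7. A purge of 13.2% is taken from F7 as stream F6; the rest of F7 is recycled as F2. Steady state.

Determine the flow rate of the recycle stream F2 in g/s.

N2 enters only via F8 and leaves only via the purge: 1990×0.305 = 0.132×(N2 in F7), and the membrane unit passes all N2, so N2 in F1 = N2 in F7 = 4598.1 g/s.
monomer in F1: m_A = 1990×0.695 + (1−0.132)·(1−0.839)·m_A, so m_A = 1383/0.8603 = 1607.7 g/s.
F7 = (1−0.839)×1607.7 + 4598.1 = 4857 g/s.
Recycle F2 = (1−0.132)×4857 = 4215.8 g/s.

4216 g/s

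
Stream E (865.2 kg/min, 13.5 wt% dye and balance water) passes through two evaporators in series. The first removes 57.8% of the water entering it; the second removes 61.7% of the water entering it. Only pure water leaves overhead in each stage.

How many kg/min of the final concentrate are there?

237.8 kg/min

water in feed = 865.2×0.865 = 748.4 kg/min.
After stage 1: water left = (1−0.578)×748.4 = 315.82; stream total = 432.63 kg/min.
After stage 2: water left = (1−0.617)×315.82 = 120.96; final concentrate = 237.76 kg/min.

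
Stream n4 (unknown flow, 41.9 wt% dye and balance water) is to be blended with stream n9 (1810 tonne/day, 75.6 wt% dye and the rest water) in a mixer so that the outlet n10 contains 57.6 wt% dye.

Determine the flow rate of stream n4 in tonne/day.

2075 tonne/day

Let n4 be the unknown flow. Total out = 1810 + n4.
dye balance: 1368.4 + 0.419·n4 = 0.576·(1810 + n4)
(0.419 − 0.576)·n4 = 0.576×1810 − 1368.4 = -325.8
n4 = -325.8 / -0.157 = 2075.2 tonne/day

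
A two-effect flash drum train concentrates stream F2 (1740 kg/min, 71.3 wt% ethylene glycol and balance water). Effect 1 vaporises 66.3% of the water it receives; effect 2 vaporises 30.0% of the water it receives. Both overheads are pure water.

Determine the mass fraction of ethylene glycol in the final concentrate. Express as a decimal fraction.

water in feed = 1740×0.287 = 499.38 kg/min.
After stage 1: water left = (1−0.663)×499.38 = 168.29; stream total = 1408.9 kg/min.
After stage 2: water left = (1−0.300)×168.29 = 117.8; final concentrate = 1358.4 kg/min.
ethylene glycol fraction = 1240.6/1358.4 = 0.913.

0.913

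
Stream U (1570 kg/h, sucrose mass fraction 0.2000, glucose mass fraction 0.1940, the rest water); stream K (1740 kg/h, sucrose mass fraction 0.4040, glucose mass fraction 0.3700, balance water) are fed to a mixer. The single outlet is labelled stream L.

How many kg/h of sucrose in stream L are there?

sucrose out = sucrose in = 1570×0.200 + 1740×0.404 = 1017 kg/h.

1017 kg/h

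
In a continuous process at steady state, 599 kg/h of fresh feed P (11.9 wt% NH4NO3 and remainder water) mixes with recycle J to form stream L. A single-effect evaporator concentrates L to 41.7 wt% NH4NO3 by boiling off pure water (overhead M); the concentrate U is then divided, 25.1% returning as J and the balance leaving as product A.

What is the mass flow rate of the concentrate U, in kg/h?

Overall NH4NO3 balance (none leaves overhead): NH4NO3 in fresh feed = NH4NO3 in product, i.e. 599×0.119 = (1−0.251)·U·0.417.
U = 71.281/(0.417×0.749) = 228.22 kg/h.

228.2 kg/h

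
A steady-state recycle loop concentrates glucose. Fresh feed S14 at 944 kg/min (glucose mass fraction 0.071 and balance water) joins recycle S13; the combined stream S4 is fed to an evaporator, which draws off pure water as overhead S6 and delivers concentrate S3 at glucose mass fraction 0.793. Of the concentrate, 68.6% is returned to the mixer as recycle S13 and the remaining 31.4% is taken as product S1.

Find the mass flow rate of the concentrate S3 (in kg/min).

Overall glucose balance (none leaves overhead): glucose in fresh feed = glucose in product, i.e. 944×0.071 = (1−0.686)·S3·0.793.
S3 = 67.024/(0.793×0.314) = 269.17 kg/min.

269.2 kg/min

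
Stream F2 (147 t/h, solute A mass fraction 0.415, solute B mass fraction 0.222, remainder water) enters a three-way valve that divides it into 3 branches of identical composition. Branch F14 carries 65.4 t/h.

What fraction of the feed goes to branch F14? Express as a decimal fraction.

Fraction to F14 = 65.4/147 = 0.4449.

0.445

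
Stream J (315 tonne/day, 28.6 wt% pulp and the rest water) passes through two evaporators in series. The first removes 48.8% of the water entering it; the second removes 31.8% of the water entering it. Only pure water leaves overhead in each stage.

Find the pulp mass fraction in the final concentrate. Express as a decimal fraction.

water in feed = 315×0.714 = 224.91 tonne/day.
After stage 1: water left = (1−0.488)×224.91 = 115.15; stream total = 205.24 tonne/day.
After stage 2: water left = (1−0.318)×115.15 = 78.535; final concentrate = 168.62 tonne/day.
pulp fraction = 90.09/168.62 = 0.5343.

0.5343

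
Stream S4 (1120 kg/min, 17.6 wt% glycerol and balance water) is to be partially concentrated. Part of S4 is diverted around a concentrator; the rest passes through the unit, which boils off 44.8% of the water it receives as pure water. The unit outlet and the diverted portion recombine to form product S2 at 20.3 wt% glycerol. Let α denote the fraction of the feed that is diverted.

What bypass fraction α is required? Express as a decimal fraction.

All 1120×0.176 = 197.12 kg/min of glycerol reaches S2, so S2 = 197.12/0.203 = 971.03 kg/min and vapour = 148.97 kg/min.
The evaporator receives (1−α)·1120 of feed at 0.824 water and removes 0.448 of that water:
0.448×0.824×(1−α)×1120 = 148.97
(1−α) = 148.97/413.45 = 0.3603;  α = 0.6397.

0.640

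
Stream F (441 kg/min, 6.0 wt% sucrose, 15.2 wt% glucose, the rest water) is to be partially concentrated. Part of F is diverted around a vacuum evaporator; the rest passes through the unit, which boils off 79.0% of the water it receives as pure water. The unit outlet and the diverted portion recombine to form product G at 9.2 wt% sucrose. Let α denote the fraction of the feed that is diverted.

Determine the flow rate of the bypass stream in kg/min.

All 441×0.060 = 26.46 kg/min of sucrose reaches G, so G = 26.46/0.092 = 287.61 kg/min and vapour = 153.39 kg/min.
The evaporator receives (1−α)·441 of feed at 0.788 water and removes 0.790 of that water:
0.790×0.788×(1−α)×441 = 153.39
(1−α) = 153.39/274.53 = 0.5587;  α = 0.4413.
Bypass flow = 0.4413×441 = 194.6 kg/min.

194.6 kg/min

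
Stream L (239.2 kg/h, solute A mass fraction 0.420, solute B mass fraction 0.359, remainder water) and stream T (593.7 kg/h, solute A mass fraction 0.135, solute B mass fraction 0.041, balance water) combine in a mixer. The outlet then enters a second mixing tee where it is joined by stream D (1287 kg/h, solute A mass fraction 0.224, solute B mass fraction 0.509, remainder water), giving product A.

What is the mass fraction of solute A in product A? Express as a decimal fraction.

Overall, product flow = 2119.9 kg/h.
solute A in = 239.2×0.420 + 593.7×0.135 + 1287×0.224 = 468.9 kg/h.
solute A fraction in A = 0.221.

0.221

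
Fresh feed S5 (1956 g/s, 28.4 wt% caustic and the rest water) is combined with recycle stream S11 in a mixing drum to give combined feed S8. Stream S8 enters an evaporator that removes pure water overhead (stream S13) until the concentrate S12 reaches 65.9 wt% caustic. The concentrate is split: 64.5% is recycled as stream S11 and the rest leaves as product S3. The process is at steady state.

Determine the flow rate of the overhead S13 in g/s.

1113 g/s

Overall caustic balance (none leaves overhead): caustic in fresh feed = caustic in product, i.e. 1956×0.284 = (1−0.645)·S12·0.659.
S12 = 555.5/(0.659×0.355) = 2374.5 g/s.
Recycle S11 = 0.645×2374.5 = 1531.6 g/s.
Combined feed S8 = 1956 + 1531.6 = 3487.6 g/s.
Overhead S13 = S8 − S12 = 3487.6 − 2374.5 = 1113.1 g/s.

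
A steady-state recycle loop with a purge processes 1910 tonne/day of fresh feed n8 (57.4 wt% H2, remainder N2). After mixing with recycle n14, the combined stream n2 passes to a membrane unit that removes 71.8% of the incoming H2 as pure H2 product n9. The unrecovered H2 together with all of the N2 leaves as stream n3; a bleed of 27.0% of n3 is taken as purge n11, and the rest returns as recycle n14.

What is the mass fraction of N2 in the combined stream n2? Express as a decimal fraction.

N2 enters only via n8 and leaves only via the purge: 1910×0.426 = 0.270×(N2 in n3), and the membrane unit passes all N2, so N2 in n2 = N2 in n3 = 3013.6 tonne/day.
H2 in n2: m_A = 1910×0.574 + (1−0.270)·(1−0.718)·m_A, so m_A = 1096.3/0.7941 = 1380.5 tonne/day.
n2 = 1380.5 + 3013.6 = 4394.1 tonne/day.
N2 fraction in n2 = 3013.6/4394.1 = 0.686.

0.686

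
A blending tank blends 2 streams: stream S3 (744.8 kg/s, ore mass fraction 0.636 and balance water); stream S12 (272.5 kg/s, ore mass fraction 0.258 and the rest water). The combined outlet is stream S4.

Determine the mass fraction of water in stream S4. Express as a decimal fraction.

Total flow out = 744.8 + 272.5 = 1017.3 kg/s.
water in = 744.8×0.364 + 272.5×0.742 = 473.3 kg/s.
water mass fraction in S4 = 473.3/1017.3 = 0.465.

0.465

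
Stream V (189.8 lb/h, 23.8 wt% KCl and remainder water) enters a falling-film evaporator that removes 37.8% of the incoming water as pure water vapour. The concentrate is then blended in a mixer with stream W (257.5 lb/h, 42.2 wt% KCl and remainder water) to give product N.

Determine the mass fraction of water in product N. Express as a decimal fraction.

0.608

Vapour removed = 0.378×0.762×189.8 = 54.669 lb/h; concentrate = 135.13 lb/h.
water reaching the mixer = 89.958 (from concentrate) + 257.5×0.578 = 238.79 lb/h.
Product flow = 135.13 + 257.5 = 392.63 lb/h; water fraction = 0.608.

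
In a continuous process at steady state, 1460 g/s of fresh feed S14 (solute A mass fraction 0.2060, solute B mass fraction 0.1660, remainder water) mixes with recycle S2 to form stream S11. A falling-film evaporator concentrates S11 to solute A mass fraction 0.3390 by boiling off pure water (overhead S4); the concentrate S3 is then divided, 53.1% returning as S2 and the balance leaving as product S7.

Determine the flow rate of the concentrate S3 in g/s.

1892 g/s

Overall solute A balance (none leaves overhead): solute A in fresh feed = solute A in product, i.e. 1460×0.206 = (1−0.531)·S3·0.339.
S3 = 300.76/(0.339×0.469) = 1891.7 g/s.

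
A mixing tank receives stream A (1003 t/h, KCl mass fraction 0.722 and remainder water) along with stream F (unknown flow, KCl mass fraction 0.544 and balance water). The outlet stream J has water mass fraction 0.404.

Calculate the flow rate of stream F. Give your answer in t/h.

2430 t/h

Let F be the unknown flow. Total out = 1003 + F.
water balance: 278.83 + 0.456·F = 0.404·(1003 + F)
(0.456 − 0.404)·F = 0.404×1003 − 278.83 = 126.38
F = 126.38 / 0.052 = 2430.3 t/h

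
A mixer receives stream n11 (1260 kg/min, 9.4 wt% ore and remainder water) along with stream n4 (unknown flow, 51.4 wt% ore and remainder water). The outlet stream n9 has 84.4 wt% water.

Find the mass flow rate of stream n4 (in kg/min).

Let n4 be the unknown flow. Total out = 1260 + n4.
water balance: 1141.6 + 0.486·n4 = 0.844·(1260 + n4)
(0.486 − 0.844)·n4 = 0.844×1260 − 1141.6 = -78.12
n4 = -78.12 / -0.358 = 218.21 kg/min

218.2 kg/min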